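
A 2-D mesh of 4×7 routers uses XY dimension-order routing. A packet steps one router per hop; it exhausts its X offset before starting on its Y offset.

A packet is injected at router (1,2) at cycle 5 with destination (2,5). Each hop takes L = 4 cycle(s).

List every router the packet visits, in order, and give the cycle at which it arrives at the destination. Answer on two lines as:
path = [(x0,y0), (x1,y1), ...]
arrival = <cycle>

t=5: at (1,2)
t=9: at (2,2) after E
t=13: at (2,3) after N
t=17: at (2,4) after N
t=21: at (2,5) after N

path = [(1,2), (2,2), (2,3), (2,4), (2,5)]
arrival = 21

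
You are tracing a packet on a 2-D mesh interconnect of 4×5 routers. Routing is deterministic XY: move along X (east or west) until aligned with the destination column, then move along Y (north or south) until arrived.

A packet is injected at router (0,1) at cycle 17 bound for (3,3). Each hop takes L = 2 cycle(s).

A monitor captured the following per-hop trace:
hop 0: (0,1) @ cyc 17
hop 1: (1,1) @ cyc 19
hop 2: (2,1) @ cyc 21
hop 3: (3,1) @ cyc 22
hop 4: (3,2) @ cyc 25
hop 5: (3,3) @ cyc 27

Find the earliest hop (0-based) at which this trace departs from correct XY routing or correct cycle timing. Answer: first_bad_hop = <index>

check 1→ d=(1,0) cyc+2: ok
check 2→ d=(1,0) cyc+2: ok
check 3→ d=(1,0) cyc+1: BAD: Δcyc=1≠L

first_bad_hop = 3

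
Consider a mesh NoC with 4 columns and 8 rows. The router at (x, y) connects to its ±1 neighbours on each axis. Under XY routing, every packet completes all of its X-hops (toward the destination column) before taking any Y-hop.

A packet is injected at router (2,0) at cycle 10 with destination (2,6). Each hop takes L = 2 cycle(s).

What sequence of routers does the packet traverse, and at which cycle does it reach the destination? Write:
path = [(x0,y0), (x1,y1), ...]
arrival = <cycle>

path = [(2,0), (2,1), (2,2), (2,3), (2,4), (2,5), (2,6)]
arrival = 22

  0. router=(2,0) cycle=10 (inject)
  1. router=(2,1) cycle=12 dir=N
  2. router=(2,2) cycle=14 dir=N
  3. router=(2,3) cycle=16 dir=N
  4. router=(2,4) cycle=18 dir=N
  5. router=(2,5) cycle=20 dir=N
  6. router=(2,6) cycle=22 dir=N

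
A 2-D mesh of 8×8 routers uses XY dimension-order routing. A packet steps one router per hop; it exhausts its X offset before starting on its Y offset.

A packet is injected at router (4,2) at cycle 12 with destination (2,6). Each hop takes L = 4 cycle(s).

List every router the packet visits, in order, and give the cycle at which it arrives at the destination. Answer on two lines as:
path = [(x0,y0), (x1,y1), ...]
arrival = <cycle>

src (4,2)  cyc=12
W→(3,2)  cyc=16
W→(2,2)  cyc=20
N→(2,3)  cyc=24
N→(2,4)  cyc=28
N→(2,5)  cyc=32
N→(2,6)  cyc=36

path = [(4,2), (3,2), (2,2), (2,3), (2,4), (2,5), (2,6)]
arrival = 36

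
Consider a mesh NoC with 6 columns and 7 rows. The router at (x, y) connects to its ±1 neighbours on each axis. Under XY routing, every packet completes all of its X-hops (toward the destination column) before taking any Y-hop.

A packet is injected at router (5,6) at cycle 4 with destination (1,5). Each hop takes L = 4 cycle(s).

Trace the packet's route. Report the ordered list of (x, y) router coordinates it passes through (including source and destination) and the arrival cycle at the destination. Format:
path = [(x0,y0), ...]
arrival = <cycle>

path = [(5,6), (4,6), (3,6), (2,6), (1,6), (1,5)]
arrival = 24

src (5,6)  cyc=4
W→(4,6)  cyc=8
W→(3,6)  cyc=12
W→(2,6)  cyc=16
W→(1,6)  cyc=20
S→(1,5)  cyc=24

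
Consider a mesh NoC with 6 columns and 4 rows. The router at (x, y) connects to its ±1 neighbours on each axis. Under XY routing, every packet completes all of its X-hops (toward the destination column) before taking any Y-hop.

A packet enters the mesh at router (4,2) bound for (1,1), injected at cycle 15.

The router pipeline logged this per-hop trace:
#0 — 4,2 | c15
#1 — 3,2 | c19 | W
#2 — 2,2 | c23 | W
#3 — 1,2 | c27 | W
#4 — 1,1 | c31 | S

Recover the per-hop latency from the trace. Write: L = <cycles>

Between hops 0 and 1 the cycle counter advances 19 − 15 = 4.
One hop costs L cycles, so L = 4.

L = 4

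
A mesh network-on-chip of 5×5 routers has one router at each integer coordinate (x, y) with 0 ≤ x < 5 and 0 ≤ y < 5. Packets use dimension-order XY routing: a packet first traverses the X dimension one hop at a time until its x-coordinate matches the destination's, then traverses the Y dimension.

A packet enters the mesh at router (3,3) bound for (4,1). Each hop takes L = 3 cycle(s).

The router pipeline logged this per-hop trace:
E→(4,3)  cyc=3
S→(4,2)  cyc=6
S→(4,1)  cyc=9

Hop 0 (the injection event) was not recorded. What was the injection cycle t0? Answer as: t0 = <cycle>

t0 = 0

At hop 1 the cycle is 3; in general cyc_k = t0 + kL.
t0 = cyc[1] − L = 3 − 3 = 0.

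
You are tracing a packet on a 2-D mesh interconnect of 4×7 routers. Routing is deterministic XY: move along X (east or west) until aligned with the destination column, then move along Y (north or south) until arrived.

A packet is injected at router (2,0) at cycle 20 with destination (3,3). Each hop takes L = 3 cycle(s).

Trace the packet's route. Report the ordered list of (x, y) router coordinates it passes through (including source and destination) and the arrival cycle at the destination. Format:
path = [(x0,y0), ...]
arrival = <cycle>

#0 — 2,0 | c20
#1 — 3,0 | c23 | E
#2 — 3,1 | c26 | N
#3 — 3,2 | c29 | N
#4 — 3,3 | c32 | N

path = [(2,0), (3,0), (3,1), (3,2), (3,3)]
arrival = 32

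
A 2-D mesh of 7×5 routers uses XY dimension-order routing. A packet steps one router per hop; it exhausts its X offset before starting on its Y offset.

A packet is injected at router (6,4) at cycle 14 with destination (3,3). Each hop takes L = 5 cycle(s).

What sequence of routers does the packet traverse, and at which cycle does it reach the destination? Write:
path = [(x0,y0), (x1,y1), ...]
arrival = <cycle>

[0] x=6 y=4 t=14
[1] x=5 y=4 t=19 →W
[2] x=4 y=4 t=24 →W
[3] x=3 y=4 t=29 →W
[4] x=3 y=3 t=34 →S

path = [(6,4), (5,4), (4,4), (3,4), (3,3)]
arrival = 34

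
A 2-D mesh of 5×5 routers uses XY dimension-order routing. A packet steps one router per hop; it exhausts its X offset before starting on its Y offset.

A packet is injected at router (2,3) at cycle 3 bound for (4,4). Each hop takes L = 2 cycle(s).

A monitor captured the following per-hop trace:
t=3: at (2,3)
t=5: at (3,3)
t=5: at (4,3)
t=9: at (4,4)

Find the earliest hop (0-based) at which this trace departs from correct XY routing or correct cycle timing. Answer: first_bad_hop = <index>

check 1→ d=(1,0) cyc+2: ok
check 2→ d=(1,0) cyc+0: BAD: Δcyc=0≠L

first_bad_hop = 2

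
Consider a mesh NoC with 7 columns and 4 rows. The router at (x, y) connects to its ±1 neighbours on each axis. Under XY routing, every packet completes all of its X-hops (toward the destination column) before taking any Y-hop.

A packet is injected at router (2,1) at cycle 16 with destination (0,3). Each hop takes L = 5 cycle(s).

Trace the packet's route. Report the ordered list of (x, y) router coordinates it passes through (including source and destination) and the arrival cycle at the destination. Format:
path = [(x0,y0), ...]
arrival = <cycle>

path = [(2,1), (1,1), (0,1), (0,2), (0,3)]
arrival = 36

[0] x=2 y=1 t=16
[1] x=1 y=1 t=21 →W
[2] x=0 y=1 t=26 →W
[3] x=0 y=2 t=31 →N
[4] x=0 y=3 t=36 →N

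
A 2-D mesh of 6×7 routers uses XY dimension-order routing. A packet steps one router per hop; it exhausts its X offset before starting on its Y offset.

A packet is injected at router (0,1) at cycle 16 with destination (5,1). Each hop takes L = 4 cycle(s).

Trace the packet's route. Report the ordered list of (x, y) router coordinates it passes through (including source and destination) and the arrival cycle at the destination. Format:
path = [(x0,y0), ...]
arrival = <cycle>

path = [(0,1), (1,1), (2,1), (3,1), (4,1), (5,1)]
arrival = 36

[0] x=0 y=1 t=16
[1] x=1 y=1 t=20 →E
[2] x=2 y=1 t=24 →E
[3] x=3 y=1 t=28 →E
[4] x=4 y=1 t=32 →E
[5] x=5 y=1 t=36 →E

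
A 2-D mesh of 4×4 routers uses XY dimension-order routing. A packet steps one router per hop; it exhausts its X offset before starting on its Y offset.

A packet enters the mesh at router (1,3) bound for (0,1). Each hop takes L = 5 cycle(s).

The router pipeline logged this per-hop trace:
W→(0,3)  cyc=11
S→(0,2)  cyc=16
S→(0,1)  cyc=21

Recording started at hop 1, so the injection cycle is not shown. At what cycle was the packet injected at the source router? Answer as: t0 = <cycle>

t0 = 6

The first recorded entry is hop 1 at cycle 11.
So t0 = 11 − 1·5 = 6.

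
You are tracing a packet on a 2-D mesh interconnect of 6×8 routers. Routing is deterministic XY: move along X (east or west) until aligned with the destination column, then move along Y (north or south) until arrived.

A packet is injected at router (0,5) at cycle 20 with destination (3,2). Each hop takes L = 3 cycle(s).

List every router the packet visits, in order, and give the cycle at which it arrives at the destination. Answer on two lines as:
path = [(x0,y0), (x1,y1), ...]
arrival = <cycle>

path = [(0,5), (1,5), (2,5), (3,5), (3,4), (3,3), (3,2)]
arrival = 38

src (0,5)  cyc=20
E→(1,5)  cyc=23
E→(2,5)  cyc=26
E→(3,5)  cyc=29
S→(3,4)  cyc=32
S→(3,3)  cyc=35
S→(3,2)  cyc=38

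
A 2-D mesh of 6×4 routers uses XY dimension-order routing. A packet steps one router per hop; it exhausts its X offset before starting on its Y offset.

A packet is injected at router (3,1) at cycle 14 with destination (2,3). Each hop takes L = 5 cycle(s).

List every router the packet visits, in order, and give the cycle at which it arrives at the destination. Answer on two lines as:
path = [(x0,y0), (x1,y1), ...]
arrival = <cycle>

  0. router=(3,1) cycle=14 (inject)
  1. router=(2,1) cycle=19 dir=W
  2. router=(2,2) cycle=24 dir=N
  3. router=(2,3) cycle=29 dir=N

path = [(3,1), (2,1), (2,2), (2,3)]
arrival = 29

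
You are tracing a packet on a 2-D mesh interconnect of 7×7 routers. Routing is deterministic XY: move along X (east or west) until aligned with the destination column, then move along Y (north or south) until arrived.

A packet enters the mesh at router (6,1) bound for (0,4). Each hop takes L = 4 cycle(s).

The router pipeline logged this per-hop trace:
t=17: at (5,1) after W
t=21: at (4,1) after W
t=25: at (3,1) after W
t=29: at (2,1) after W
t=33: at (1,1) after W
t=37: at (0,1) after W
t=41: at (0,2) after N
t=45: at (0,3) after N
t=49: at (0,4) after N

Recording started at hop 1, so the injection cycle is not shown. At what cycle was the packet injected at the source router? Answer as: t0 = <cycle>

cyc[1] = 17 and cyc[k] = t0 + k·L for every k.
Therefore t0 = 17 − L = 13.

t0 = 13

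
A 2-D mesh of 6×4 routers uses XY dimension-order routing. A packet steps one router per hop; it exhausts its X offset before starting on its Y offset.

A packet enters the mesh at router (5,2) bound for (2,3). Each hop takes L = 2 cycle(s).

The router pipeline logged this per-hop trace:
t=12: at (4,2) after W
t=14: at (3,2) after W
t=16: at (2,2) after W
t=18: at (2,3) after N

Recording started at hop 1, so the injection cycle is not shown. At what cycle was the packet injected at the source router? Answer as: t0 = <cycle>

The first recorded entry is hop 1 at cycle 12.
Subtract one hop: t0 = 12 − 2 = 10.

t0 = 10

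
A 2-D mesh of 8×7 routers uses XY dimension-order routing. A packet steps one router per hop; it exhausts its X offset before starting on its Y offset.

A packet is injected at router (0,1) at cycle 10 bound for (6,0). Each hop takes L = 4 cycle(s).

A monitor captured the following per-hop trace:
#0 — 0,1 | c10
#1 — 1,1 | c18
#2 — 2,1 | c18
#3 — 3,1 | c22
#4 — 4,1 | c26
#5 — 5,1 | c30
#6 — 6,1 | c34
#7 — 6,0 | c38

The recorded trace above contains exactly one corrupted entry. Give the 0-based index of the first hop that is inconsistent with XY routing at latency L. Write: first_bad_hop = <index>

first_bad_hop = 1

  1: Δx=+1 Δy=+0 Δt=8 [BAD: Δcyc=8≠L]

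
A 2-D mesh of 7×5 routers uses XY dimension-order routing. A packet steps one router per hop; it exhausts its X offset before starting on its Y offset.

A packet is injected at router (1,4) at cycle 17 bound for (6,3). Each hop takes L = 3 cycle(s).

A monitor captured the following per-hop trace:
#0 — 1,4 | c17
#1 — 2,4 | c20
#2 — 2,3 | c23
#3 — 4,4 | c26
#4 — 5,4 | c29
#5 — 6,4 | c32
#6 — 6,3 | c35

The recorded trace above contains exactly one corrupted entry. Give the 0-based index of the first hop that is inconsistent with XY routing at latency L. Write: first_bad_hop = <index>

hop 1: step (+1,+0), +3 cyc — ok
hop 2: step (+0,-1), +3 cyc — BAD: Y-move but x=2≠6

first_bad_hop = 2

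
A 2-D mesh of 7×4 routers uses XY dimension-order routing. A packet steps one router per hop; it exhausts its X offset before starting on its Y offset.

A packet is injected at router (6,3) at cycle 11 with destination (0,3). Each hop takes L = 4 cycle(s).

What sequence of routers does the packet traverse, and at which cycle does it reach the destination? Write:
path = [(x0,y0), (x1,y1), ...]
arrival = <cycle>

[0] x=6 y=3 t=11
[1] x=5 y=3 t=15 →W
[2] x=4 y=3 t=19 →W
[3] x=3 y=3 t=23 →W
[4] x=2 y=3 t=27 →W
[5] x=1 y=3 t=31 →W
[6] x=0 y=3 t=35 →W

path = [(6,3), (5,3), (4,3), (3,3), (2,3), (1,3), (0,3)]
arrival = 35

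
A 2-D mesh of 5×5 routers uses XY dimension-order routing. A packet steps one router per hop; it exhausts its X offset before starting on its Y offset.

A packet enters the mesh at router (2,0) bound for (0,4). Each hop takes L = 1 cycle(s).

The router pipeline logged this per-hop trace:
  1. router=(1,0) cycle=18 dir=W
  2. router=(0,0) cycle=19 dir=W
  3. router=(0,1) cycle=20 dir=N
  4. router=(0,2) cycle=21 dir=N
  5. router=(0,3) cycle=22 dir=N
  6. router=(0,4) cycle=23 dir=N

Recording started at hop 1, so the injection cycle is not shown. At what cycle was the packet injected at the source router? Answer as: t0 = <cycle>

cyc[1] = 18 and cyc[k] = t0 + k·L for every k.
Therefore t0 = 18 − L = 17.

t0 = 17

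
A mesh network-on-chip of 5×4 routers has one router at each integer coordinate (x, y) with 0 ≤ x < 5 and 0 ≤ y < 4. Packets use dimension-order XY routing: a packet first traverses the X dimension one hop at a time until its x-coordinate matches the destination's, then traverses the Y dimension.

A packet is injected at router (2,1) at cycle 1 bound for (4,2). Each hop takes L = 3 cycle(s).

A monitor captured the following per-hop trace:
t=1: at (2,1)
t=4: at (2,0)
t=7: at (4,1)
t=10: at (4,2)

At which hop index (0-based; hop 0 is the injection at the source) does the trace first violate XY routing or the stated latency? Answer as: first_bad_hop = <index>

[1] (+0,-1) / 3c ⇒ BAD: Y-move but x=2≠4

first_bad_hop = 1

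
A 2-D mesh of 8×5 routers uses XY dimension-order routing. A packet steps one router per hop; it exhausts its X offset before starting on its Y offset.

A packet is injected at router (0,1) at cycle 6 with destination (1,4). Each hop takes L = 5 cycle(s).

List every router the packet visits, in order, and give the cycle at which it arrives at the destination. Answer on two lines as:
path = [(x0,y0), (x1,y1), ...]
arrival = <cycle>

path = [(0,1), (1,1), (1,2), (1,3), (1,4)]
arrival = 26

t=6: at (0,1)
t=11: at (1,1) after E
t=16: at (1,2) after N
t=21: at (1,3) after N
t=26: at (1,4) after N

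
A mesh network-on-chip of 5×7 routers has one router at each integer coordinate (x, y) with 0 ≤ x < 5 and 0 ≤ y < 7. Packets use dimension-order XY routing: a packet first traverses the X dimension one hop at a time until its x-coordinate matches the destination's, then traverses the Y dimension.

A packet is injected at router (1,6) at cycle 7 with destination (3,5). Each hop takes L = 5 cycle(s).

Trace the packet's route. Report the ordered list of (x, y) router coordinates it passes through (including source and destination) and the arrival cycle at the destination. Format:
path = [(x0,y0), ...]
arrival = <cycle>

path = [(1,6), (2,6), (3,6), (3,5)]
arrival = 22

src (1,6)  cyc=7
E→(2,6)  cyc=12
E→(3,6)  cyc=17
S→(3,5)  cyc=22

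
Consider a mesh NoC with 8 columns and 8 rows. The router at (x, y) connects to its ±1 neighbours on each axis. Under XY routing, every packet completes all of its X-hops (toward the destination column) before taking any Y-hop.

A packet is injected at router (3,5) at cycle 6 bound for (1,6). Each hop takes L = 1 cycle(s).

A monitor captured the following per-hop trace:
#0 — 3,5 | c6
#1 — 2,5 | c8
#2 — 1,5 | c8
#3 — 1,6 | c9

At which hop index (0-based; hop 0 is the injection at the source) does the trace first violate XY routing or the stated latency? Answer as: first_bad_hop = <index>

check 1→ d=(-1,0) cyc+2: BAD: Δcyc=2≠L

first_bad_hop = 1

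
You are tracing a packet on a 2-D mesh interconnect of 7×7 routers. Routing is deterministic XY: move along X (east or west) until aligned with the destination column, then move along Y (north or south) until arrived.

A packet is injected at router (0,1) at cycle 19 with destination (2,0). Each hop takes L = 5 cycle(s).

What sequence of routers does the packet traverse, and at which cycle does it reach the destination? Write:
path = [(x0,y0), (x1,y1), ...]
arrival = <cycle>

  0. router=(0,1) cycle=19 (inject)
  1. router=(1,1) cycle=24 dir=E
  2. router=(2,1) cycle=29 dir=E
  3. router=(2,0) cycle=34 dir=S

path = [(0,1), (1,1), (2,1), (2,0)]
arrival = 34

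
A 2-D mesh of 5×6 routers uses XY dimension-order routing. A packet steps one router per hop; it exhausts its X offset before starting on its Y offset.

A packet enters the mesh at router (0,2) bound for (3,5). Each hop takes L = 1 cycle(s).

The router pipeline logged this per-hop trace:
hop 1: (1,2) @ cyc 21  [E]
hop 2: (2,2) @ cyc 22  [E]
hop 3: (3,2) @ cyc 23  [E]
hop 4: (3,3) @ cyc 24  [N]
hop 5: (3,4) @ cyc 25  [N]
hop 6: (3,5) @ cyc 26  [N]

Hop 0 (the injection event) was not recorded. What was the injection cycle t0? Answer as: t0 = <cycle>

At hop 1 the cycle is 21; in general cyc_k = t0 + kL.
t0 = cyc[1] − L = 21 − 1 = 20.

t0 = 20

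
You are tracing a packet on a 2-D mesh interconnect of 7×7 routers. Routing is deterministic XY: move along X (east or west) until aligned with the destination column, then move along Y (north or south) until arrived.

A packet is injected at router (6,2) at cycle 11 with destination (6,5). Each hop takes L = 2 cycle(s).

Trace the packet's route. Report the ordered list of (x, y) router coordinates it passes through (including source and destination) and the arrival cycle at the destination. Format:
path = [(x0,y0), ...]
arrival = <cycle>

path = [(6,2), (6,3), (6,4), (6,5)]
arrival = 17

  0. router=(6,2) cycle=11 (inject)
  1. router=(6,3) cycle=13 dir=N
  2. router=(6,4) cycle=15 dir=N
  3. router=(6,5) cycle=17 dir=N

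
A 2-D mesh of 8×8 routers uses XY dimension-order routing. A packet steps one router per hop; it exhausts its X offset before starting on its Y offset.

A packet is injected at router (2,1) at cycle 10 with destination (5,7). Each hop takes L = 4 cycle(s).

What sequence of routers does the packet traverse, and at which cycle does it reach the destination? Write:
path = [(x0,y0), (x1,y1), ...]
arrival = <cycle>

path = [(2,1), (3,1), (4,1), (5,1), (5,2), (5,3), (5,4), (5,5), (5,6), (5,7)]
arrival = 46

src (2,1)  cyc=10
E→(3,1)  cyc=14
E→(4,1)  cyc=18
E→(5,1)  cyc=22
N→(5,2)  cyc=26
N→(5,3)  cyc=30
N→(5,4)  cyc=34
N→(5,5)  cyc=38
N→(5,6)  cyc=42
N→(5,7)  cyc=46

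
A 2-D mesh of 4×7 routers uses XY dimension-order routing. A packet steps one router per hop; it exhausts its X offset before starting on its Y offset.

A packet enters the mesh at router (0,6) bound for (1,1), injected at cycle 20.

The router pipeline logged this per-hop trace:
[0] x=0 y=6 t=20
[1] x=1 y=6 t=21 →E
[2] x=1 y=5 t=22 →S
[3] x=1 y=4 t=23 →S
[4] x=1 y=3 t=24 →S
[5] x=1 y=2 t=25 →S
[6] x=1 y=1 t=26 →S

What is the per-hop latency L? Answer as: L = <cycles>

L = 1

Δcyc across hop 0→1: 21 − 20 = 1.
One hop costs L cycles, so L = 1.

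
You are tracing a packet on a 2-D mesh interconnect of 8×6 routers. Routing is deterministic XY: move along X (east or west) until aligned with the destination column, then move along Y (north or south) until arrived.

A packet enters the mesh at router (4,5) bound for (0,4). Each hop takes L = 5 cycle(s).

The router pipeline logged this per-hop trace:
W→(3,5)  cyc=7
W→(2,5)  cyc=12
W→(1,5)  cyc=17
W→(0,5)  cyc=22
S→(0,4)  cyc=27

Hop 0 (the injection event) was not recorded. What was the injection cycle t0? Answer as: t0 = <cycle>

t0 = 2

cyc[1] = 7 and cyc[k] = t0 + k·L for every k.
t0 = cyc[1] − L = 7 − 5 = 2.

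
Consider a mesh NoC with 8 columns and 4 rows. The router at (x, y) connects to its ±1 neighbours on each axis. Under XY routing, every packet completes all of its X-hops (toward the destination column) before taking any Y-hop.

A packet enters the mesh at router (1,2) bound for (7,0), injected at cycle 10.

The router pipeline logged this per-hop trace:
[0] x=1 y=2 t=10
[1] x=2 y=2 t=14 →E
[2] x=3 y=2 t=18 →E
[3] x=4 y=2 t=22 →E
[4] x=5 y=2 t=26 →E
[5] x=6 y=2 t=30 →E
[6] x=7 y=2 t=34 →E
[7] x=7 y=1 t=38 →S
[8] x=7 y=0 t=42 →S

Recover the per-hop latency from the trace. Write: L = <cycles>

L = 4

From hop 0 (10) to hop 1 (14): +4 cycles.
Per-hop latency L = Δcyc = 4.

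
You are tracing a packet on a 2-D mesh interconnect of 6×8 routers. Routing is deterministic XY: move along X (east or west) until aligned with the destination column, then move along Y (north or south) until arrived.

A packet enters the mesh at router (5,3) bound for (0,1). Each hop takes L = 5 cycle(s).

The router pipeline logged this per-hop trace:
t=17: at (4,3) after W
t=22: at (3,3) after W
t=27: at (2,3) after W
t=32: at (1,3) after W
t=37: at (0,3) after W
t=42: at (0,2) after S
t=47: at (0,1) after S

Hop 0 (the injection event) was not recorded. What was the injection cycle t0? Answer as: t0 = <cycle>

Hop 1 reached at cycle 17; hop k is at t0 + k·L.
t0 = cyc[1] − L = 17 − 5 = 12.

t0 = 12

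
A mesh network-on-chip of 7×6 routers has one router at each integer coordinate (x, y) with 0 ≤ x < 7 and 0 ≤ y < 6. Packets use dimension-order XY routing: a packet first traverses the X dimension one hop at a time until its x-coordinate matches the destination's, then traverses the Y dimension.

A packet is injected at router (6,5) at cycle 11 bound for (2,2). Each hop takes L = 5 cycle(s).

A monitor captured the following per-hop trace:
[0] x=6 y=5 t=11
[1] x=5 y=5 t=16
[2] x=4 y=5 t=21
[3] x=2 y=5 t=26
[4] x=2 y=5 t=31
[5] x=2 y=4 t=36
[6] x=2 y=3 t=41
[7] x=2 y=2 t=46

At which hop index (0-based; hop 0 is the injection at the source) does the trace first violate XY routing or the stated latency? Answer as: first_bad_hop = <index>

first_bad_hop = 3

  1: Δx=-1 Δy=+0 Δt=5 [ok]
  2: Δx=-1 Δy=+0 Δt=5 [ok]
  3: Δx=-2 Δy=+0 Δt=5 [BAD: non-unit step]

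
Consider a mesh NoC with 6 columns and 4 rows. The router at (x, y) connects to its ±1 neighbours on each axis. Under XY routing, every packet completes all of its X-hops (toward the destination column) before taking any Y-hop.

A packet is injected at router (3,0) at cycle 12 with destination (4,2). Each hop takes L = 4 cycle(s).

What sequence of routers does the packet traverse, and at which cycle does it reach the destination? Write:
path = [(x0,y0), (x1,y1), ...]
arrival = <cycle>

path = [(3,0), (4,0), (4,1), (4,2)]
arrival = 24

  0. router=(3,0) cycle=12 (inject)
  1. router=(4,0) cycle=16 dir=E
  2. router=(4,1) cycle=20 dir=N
  3. router=(4,2) cycle=24 dir=N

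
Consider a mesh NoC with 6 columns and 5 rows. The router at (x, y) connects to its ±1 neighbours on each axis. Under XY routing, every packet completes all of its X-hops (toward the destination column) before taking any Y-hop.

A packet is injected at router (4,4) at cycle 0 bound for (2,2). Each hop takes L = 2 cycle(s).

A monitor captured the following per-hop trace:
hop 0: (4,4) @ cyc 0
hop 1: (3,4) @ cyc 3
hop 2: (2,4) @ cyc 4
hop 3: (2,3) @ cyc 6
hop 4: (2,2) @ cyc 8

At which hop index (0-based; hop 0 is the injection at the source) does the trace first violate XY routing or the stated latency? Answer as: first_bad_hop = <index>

first_bad_hop = 1

[1] (-1,+0) / 3c ⇒ BAD: Δcyc=3≠L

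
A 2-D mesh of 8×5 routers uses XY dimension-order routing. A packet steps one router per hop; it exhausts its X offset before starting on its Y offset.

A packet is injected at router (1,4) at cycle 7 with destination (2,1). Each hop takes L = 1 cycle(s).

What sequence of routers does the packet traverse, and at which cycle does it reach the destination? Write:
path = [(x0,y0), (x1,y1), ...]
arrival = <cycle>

#0 — 1,4 | c7
#1 — 2,4 | c8 | E
#2 — 2,3 | c9 | S
#3 — 2,2 | c10 | S
#4 — 2,1 | c11 | S

path = [(1,4), (2,4), (2,3), (2,2), (2,1)]
arrival = 11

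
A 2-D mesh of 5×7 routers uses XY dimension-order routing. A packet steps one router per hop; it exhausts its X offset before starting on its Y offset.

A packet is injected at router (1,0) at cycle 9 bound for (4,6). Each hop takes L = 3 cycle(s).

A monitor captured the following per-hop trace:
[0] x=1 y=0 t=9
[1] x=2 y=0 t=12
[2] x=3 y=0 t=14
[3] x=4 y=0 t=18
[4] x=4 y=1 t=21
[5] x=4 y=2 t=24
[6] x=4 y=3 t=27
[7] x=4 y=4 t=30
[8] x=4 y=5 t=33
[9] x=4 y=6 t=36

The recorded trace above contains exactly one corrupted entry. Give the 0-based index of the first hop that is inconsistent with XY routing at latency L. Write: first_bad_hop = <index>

first_bad_hop = 2

[1] (+1,+0) / 3c ⇒ ok
[2] (+1,+0) / 2c ⇒ BAD: Δcyc=2≠L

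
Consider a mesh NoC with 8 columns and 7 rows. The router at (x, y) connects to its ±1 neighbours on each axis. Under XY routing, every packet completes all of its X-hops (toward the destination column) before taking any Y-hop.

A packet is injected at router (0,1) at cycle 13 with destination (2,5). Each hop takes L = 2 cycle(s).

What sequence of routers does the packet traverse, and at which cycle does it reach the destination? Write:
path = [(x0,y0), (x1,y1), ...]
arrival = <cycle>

t=13: at (0,1)
t=15: at (1,1) after E
t=17: at (2,1) after E
t=19: at (2,2) after N
t=21: at (2,3) after N
t=23: at (2,4) after N
t=25: at (2,5) after N

path = [(0,1), (1,1), (2,1), (2,2), (2,3), (2,4), (2,5)]
arrival = 25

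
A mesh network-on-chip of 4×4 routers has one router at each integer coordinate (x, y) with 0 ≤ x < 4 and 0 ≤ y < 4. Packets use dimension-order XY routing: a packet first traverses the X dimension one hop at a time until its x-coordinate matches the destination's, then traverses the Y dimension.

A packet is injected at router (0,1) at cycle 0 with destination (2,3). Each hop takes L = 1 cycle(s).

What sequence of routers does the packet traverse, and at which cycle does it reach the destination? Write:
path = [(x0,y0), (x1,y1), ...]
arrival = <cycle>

path = [(0,1), (1,1), (2,1), (2,2), (2,3)]
arrival = 4

hop 0: (0,1) @ cyc 0
hop 1: (1,1) @ cyc 1  [E]
hop 2: (2,1) @ cyc 2  [E]
hop 3: (2,2) @ cyc 3  [N]
hop 4: (2,3) @ cyc 4  [N]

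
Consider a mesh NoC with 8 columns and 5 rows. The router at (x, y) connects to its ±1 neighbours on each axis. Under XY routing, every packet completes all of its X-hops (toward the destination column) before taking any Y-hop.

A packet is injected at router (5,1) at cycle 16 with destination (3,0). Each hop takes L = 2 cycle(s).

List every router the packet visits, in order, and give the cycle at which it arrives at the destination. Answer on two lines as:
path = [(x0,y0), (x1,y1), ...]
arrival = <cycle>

path = [(5,1), (4,1), (3,1), (3,0)]
arrival = 22

[0] x=5 y=1 t=16
[1] x=4 y=1 t=18 →W
[2] x=3 y=1 t=20 →W
[3] x=3 y=0 t=22 →S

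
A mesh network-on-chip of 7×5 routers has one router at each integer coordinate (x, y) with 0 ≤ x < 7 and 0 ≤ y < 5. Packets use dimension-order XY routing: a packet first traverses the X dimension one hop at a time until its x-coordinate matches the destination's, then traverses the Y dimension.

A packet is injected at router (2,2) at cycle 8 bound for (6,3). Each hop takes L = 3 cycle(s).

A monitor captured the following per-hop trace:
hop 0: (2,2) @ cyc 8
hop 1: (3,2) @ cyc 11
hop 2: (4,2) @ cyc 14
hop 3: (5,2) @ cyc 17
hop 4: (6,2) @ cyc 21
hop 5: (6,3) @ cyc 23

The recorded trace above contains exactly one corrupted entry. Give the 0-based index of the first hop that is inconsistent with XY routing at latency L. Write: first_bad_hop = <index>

first_bad_hop = 4

hop 1: step (+1,+0), +3 cyc — ok
hop 2: step (+1,+0), +3 cyc — ok
hop 3: step (+1,+0), +3 cyc — ok
hop 4: step (+1,+0), +4 cyc — BAD: Δcyc=4≠L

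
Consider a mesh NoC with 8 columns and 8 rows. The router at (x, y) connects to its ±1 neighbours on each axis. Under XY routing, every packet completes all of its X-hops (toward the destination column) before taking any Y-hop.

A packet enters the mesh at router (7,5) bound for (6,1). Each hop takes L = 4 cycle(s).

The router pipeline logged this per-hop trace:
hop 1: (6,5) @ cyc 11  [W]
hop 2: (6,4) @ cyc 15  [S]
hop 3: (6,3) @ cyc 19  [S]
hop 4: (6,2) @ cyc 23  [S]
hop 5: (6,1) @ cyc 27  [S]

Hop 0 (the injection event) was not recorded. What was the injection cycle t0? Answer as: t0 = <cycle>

At hop 1 the cycle is 11; in general cyc_k = t0 + kL.
So t0 = 11 − 1·4 = 7.

t0 = 7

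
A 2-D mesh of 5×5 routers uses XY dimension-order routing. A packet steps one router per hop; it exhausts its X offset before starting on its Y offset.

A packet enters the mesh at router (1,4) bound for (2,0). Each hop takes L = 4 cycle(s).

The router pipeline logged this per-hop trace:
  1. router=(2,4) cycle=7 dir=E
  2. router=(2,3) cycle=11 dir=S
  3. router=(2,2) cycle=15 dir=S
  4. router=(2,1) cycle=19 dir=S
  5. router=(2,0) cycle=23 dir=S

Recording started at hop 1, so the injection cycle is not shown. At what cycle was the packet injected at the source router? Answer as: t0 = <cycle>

The first recorded entry is hop 1 at cycle 7.
So t0 = 7 − 1·4 = 3.

t0 = 3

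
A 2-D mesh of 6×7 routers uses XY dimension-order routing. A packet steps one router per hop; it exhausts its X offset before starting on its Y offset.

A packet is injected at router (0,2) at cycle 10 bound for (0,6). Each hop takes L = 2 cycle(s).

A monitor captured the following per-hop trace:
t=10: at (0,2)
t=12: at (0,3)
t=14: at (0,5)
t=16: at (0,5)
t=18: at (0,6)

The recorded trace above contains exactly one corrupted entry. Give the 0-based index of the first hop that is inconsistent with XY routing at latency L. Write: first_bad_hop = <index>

first_bad_hop = 2

[1] (+0,+1) / 2c ⇒ ok
[2] (+0,+2) / 2c ⇒ BAD: non-unit step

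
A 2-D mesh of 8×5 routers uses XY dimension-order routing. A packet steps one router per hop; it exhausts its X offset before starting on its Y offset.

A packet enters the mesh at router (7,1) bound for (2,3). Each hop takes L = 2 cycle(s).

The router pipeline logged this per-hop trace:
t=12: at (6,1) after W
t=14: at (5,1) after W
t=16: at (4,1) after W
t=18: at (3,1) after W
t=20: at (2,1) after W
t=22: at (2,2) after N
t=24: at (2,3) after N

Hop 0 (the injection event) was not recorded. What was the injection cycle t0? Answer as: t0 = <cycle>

t0 = 10

Hop 1 reached at cycle 12; hop k is at t0 + k·L.
Therefore t0 = 12 − L = 10.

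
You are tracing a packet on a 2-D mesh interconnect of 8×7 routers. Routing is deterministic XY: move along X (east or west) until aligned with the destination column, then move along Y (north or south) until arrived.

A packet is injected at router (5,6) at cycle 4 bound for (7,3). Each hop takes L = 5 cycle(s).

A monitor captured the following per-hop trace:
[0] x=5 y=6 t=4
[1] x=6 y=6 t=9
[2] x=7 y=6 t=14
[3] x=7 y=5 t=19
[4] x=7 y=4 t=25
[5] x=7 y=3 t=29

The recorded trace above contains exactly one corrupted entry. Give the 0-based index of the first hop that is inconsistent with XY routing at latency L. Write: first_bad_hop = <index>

[1] (+1,+0) / 5c ⇒ ok
[2] (+1,+0) / 5c ⇒ ok
[3] (+0,-1) / 5c ⇒ ok
[4] (+0,-1) / 6c ⇒ BAD: Δcyc=6≠L

first_bad_hop = 4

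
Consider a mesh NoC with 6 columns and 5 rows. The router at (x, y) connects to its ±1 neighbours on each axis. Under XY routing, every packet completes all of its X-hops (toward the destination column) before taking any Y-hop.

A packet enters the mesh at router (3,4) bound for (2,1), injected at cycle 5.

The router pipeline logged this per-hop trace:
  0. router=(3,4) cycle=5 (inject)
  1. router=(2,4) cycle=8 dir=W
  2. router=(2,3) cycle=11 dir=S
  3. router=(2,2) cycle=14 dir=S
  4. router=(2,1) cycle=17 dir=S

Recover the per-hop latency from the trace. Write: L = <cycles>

From hop 0 (5) to hop 1 (8): +3 cycles.
One hop costs L cycles, so L = 3.

L = 3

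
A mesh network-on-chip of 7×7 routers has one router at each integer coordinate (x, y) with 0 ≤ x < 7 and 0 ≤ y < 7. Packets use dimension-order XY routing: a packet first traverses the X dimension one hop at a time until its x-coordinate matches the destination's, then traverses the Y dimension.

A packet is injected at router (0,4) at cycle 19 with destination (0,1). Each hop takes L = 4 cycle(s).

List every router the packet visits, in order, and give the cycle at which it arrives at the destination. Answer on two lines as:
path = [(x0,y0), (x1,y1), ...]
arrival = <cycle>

path = [(0,4), (0,3), (0,2), (0,1)]
arrival = 31

t=19: at (0,4)
t=23: at (0,3) after S
t=27: at (0,2) after S
t=31: at (0,1) after S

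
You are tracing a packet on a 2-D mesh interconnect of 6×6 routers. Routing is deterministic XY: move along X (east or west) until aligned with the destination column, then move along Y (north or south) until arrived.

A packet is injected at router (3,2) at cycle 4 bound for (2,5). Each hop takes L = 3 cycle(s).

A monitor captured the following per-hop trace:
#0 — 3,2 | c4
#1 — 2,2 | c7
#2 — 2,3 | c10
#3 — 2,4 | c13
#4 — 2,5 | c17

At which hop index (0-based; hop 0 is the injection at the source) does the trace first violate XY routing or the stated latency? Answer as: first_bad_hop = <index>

  1: Δx=-1 Δy=+0 Δt=3 [ok]
  2: Δx=+0 Δy=+1 Δt=3 [ok]
  3: Δx=+0 Δy=+1 Δt=3 [ok]
  4: Δx=+0 Δy=+1 Δt=4 [BAD: Δcyc=4≠L]

first_bad_hop = 4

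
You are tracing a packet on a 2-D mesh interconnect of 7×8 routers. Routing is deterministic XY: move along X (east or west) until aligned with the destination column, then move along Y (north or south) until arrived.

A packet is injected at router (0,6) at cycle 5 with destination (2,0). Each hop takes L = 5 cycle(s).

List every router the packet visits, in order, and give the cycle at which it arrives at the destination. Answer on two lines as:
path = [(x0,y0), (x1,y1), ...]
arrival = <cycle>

path = [(0,6), (1,6), (2,6), (2,5), (2,4), (2,3), (2,2), (2,1), (2,0)]
arrival = 45

t=5: at (0,6)
t=10: at (1,6) after E
t=15: at (2,6) after E
t=20: at (2,5) after S
t=25: at (2,4) after S
t=30: at (2,3) after S
t=35: at (2,2) after S
t=40: at (2,1) after S
t=45: at (2,0) after S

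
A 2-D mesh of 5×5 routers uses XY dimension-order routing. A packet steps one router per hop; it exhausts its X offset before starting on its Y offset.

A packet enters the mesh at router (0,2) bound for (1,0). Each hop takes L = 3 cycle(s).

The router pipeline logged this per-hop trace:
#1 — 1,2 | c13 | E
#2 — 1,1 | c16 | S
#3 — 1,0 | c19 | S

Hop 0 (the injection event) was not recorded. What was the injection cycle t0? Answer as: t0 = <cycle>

cyc[1] = 13 and cyc[k] = t0 + k·L for every k.
Subtract one hop: t0 = 13 − 3 = 10.

t0 = 10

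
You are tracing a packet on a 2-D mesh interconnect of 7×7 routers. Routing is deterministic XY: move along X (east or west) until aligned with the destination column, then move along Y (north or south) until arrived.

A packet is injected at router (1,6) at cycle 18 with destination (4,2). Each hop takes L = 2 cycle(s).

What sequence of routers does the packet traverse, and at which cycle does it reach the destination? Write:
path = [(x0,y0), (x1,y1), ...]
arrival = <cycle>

t=18: at (1,6)
t=20: at (2,6) after E
t=22: at (3,6) after E
t=24: at (4,6) after E
t=26: at (4,5) after S
t=28: at (4,4) after S
t=30: at (4,3) after S
t=32: at (4,2) after S

path = [(1,6), (2,6), (3,6), (4,6), (4,5), (4,4), (4,3), (4,2)]
arrival = 32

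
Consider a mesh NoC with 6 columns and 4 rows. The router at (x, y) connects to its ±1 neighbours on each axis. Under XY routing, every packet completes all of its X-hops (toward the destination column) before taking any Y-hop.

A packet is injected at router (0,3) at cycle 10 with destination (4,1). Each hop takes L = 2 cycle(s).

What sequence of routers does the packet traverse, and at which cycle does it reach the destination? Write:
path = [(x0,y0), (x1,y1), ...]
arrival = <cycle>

#0 — 0,3 | c10
#1 — 1,3 | c12 | E
#2 — 2,3 | c14 | E
#3 — 3,3 | c16 | E
#4 — 4,3 | c18 | E
#5 — 4,2 | c20 | S
#6 — 4,1 | c22 | S

path = [(0,3), (1,3), (2,3), (3,3), (4,3), (4,2), (4,1)]
arrival = 22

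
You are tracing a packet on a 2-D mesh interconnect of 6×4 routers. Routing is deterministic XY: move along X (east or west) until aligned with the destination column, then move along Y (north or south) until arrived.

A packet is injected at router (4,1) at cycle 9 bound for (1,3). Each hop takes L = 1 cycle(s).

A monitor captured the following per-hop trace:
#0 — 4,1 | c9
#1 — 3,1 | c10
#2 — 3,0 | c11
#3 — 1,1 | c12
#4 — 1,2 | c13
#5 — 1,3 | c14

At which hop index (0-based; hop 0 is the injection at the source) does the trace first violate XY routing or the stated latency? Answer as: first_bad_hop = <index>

first_bad_hop = 2

hop 1: step (-1,+0), +1 cyc — ok
hop 2: step (+0,-1), +1 cyc — BAD: Y-move but x=3≠1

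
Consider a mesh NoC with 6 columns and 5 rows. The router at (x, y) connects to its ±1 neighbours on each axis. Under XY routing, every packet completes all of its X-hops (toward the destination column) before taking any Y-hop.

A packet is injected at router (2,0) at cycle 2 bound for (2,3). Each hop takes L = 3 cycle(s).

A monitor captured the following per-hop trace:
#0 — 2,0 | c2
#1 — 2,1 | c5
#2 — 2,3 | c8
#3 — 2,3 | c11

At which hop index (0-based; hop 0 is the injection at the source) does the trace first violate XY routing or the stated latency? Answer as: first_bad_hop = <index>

first_bad_hop = 2

[1] (+0,+1) / 3c ⇒ ok
[2] (+0,+2) / 3c ⇒ BAD: non-unit step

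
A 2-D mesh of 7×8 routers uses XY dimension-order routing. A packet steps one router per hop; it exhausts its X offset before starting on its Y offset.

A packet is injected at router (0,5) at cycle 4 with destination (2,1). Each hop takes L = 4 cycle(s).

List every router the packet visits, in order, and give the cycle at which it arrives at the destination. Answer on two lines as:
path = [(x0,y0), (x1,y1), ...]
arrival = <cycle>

#0 — 0,5 | c4
#1 — 1,5 | c8 | E
#2 — 2,5 | c12 | E
#3 — 2,4 | c16 | S
#4 — 2,3 | c20 | S
#5 — 2,2 | c24 | S
#6 — 2,1 | c28 | S

path = [(0,5), (1,5), (2,5), (2,4), (2,3), (2,2), (2,1)]
arrival = 28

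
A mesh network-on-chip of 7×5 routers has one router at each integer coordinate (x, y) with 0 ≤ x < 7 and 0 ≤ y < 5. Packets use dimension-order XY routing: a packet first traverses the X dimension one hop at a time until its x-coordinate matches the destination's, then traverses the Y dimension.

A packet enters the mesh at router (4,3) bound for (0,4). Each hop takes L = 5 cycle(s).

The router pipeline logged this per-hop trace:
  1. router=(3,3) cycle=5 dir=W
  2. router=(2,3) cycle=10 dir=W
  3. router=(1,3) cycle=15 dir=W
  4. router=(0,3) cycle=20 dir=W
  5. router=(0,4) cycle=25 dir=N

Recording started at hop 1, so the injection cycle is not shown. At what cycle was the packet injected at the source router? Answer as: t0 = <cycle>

Hop 1 reached at cycle 5; hop k is at t0 + k·L.
Therefore t0 = 5 − L = 0.

t0 = 0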